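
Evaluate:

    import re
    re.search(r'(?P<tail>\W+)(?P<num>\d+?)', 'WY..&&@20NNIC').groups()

('..&&@', '2')

The match spans [2:8] → '..&&@2'.
Captured: group 1 = '..&&@', group 2 = '2'.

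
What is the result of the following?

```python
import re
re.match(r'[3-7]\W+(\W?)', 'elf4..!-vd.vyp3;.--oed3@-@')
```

None

`re.match` won't scan ahead — the pattern has to work from the very first character.
Here the string doesn't start with a match, so the call returns None.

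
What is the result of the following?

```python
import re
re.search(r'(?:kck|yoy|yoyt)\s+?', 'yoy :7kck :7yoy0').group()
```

`re.search` scans for the first position where the pattern succeeds.
The match spans [0:4] → 'yoy '.

'yoy '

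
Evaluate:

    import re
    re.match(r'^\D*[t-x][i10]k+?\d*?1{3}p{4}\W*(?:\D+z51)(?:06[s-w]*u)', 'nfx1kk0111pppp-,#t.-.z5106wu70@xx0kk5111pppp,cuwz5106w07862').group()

'nfx1kk0111pppp-,#t.-.z5106wu'

The pattern matches anchored at the start of the string; then zero or more of a non-digit, then a character in [t-x], then one of [i10]; then one or more of a literal 'k' (lazy), then zero or more of a digit (lazy), then exactly 3 of a literal '1'; then exactly 4 of the literal 'p', then zero or more of a non-word character; then one or more of a non-digit, then the literal 'z51' (non-capturing group); then the literal '06', then zero or more of a character in [s-w], then the literal 'u' (non-capturing group).
`match` is anchored at position 0; if the pattern doesn't fit there, it returns None.
The match spans [0:28] → 'nfx1kk0111pppp-,#t.-.z5106wu'.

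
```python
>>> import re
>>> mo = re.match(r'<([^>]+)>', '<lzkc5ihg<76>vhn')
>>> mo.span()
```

`re.match` only tries the pattern at the start of the string.
The match spans [0:13] → '<lzkc5ihg<76>'.
Captured: group 1 = 'lzkc5ihg<76'.

(0, 13)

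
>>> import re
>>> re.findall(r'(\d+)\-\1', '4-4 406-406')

['4', '406']

After group 1 captures some text, `\1` only succeeds where that same text appears again.
Scanning left to right: at [0:3] match '4-4', group 1 = '4'; at [4:11] match '406-406', group 1 = '406'.
Because there's exactly one group, `findall` drops the full match and keeps group 1 from each hit.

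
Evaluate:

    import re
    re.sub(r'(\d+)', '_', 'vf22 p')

This matches one or more of a digit (captured).
`sub` substitutes '_' at each match site.

'vf_ p'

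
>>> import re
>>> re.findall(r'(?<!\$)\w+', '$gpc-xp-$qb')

['pc', 'xp', 'b']

Because the assertion is negative and zero-width, positions next to the forbidden text are skipped.
Scanning left to right: at [2:4] → 'pc'; at [5:7] → 'xp'; at [10:11] → 'b'.
`findall` yields the raw match text (3 of them) because the pattern has no groups.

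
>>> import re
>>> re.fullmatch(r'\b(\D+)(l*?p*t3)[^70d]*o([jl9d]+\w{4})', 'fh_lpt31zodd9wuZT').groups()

The match spans [0:17] → 'fh_lpt31zodd9wuZT'.
Captured: group 1 = 'fh_lp', group 2 = 't3', group 3 = 'dd9wuZT'.

('fh_lp', 't3', 'dd9wuZT')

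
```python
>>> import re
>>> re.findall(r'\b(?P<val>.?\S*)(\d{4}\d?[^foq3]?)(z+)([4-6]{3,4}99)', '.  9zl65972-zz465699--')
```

[('9zl6', '5972-', 'zz', '465699')]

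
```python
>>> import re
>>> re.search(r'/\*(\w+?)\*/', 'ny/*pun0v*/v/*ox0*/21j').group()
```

The match spans [2:11] → '/*pun0v*/'.

'/*pun0v*/'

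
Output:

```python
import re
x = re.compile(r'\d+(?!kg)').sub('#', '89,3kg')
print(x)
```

#,3kg

`(?!…)`/`(?<!…)` only lets a position through if the neighbouring text does NOT match; no characters are consumed.
Each match is replaced by '#'.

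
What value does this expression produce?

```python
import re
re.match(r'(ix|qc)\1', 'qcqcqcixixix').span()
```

`re.match` only tries the pattern at the start of the string.
The match spans [0:4] → 'qcqc'.

(0, 4)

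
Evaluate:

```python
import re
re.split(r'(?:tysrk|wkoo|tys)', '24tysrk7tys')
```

['24', '7', '']

Branches in `(...|...)` are attempted left-to-right; the first branch that allows the whole pattern to succeed is taken.
The string is cut at each match, leaving 3 pieces.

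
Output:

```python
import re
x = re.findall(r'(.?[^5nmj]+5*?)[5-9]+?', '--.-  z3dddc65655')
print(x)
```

A non-greedy quantifier consumes as few characters as it can — just enough that the remainder of the pattern still matches from where it stops; whatever follows it matches normally.
`findall` collects group 1 from each match (2 total).

['--.-  z3dddc6', '6']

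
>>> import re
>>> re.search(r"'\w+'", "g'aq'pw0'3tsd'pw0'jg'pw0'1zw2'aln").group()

"'aq'"

`re.search` scans for the first position where the pattern succeeds.
The match spans [1:5] → "'aq'".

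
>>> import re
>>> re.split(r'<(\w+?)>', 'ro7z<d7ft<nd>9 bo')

Matches to split on: at [9:13] → '<nd>'.
The group in the pattern means `split` returns the separators' captures alongside the pieces.

['ro7z<d7ft', 'nd', '9 bo']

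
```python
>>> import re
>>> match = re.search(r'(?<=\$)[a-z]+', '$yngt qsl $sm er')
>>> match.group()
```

'yngt'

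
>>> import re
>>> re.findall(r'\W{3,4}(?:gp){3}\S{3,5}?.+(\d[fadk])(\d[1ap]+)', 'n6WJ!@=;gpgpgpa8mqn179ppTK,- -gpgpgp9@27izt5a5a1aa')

The pattern matches 3 to 4 of a non-word character, then the literal 'gp' repeated 3 times, then 3 to 5 of a non-whitespace character (lazy); then one or more of any character; then a digit, then one of [fadk] (captured); then a digit, then one or more of one of [1ap] (captured).
Walking the string: at [4:50] match '!@=;gpgpgpa8mqn179ppTK,- -gpgpgp9@27izt5a5a1aa', groups = ('5a', '1aa').
With 2 capturing groups, `findall` returns a 2-tuple per match.

[('5a', '1aa')]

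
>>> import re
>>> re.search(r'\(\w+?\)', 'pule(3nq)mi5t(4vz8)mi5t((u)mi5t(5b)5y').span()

The match spans [4:9] → '(3nq)'.

(4, 9)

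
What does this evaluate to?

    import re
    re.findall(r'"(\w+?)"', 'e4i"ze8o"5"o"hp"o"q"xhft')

['ze8o', 'o', 'o']

One capturing group, so `findall` returns just the captured substring from each match — 3 in all.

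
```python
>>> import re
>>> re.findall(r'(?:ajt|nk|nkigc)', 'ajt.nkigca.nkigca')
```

['ajt', 'nk', 'nk']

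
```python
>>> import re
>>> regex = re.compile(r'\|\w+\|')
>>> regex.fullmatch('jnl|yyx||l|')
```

None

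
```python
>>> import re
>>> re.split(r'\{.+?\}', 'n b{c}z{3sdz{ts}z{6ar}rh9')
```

Because the quantifier is non-greedy, it stops expanding at the earliest point where the rest of the pattern can succeed.
Each match becomes a cut point; 4 segments remain.

['n b', 'z', 'z', 'rh9']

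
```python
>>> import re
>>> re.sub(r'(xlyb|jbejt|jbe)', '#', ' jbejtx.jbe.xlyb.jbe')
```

' #x.#.#.#'

The regex engine tests alternatives in the order written; an earlier branch that matches wins even if a later one would match more.
Every occurrence is swapped for '#'.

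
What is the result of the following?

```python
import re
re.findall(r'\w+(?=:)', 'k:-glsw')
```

['k']

Lookahead/lookbehind check context without consuming it, so the matched span excludes the asserted characters.
With no groups in the pattern, `findall` gives back each whole match — 1 here.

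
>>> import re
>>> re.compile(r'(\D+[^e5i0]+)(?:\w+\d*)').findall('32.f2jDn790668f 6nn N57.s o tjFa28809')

Because there's exactly one group, `findall` drops the full match and keeps group 1 from each hit.

['.f2jDn79', ' 6nn N', '.s o tjFa288']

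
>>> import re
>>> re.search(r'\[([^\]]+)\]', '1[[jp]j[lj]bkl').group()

'[[jp]'

The match spans [1:6] → '[[jp]'.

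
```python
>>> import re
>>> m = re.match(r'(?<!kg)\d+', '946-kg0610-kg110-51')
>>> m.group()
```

`(?!…)`/`(?<!…)` only lets a position through if the neighbouring text does NOT match; no characters are consumed.
`re.match` only tries the pattern at the start of the string.
The match spans [0:3] → '946'.

'946'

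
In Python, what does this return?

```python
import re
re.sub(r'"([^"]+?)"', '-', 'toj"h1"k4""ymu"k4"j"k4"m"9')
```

'toj-k4"-k4-k4-9'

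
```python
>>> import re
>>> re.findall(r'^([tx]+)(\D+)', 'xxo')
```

[('xx', 'o')]

Pattern: anchored at the start of the string; then one or more of one of [tx] (captured); then one or more of a non-digit (captured).
`findall` packs the 2 group values into a tuple for every match.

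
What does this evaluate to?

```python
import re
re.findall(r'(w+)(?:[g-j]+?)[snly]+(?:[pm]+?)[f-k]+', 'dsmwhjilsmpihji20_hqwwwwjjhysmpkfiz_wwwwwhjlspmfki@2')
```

['w', 'wwww', 'wwwww']

The pattern matches one or more of a literal 'w' (captured); then one or more of a character in [g-j] (lazy) (non-capturing group); then one or more of one of [snly]; then one or more of one of [pm] (lazy) (non-capturing group); then one or more of a character in [f-k].
Scanning left to right: at [3:15] match 'whjilsmpihji', group 1 = 'w'; at [20:34] match 'wwwwjjhysmpkfi', group 1 = 'wwww'; at [36:50] match 'wwwwwhjlspmfki', group 1 = 'wwwww'.
With a single group, `findall` returns only what that group captured — 3 items.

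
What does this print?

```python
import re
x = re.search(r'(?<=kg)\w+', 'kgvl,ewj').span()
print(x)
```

(2, 4)

The positive lookaround only admits positions where the adjacent text matches; those characters stay outside the span.
The match spans [2:4] → 'vl'.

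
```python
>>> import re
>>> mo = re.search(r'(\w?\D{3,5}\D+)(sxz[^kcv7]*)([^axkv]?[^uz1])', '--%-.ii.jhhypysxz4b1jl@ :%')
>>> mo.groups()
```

('--%-.ii.jhhypy', 'sxz4b1jl@ :', '%')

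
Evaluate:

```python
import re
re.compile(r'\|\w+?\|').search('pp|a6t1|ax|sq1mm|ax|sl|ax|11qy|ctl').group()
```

`re.search` tries every starting position until one works.
The match spans [2:8] → '|a6t1|'.

'|a6t1|'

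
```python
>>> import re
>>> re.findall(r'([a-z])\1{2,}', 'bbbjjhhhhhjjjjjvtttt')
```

['b', 'h', 'j', 't']

`\1` is not a pattern — it's the concrete string captured by group 1, re-applied verbatim.
Walking the string: at [0:3] match 'bbb', group 1 = 'b'; at [5:10] match 'hhhhh', group 1 = 'h'; at [10:15] match 'jjjjj', group 1 = 'j'; at [16:20] match 'tttt', group 1 = 't'.
`findall` collects group 1 from each match (4 total).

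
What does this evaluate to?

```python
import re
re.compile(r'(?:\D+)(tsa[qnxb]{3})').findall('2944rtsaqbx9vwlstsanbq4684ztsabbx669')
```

The pattern matches one or more of a non-digit (non-capturing group); then the literal 'tsa', then exactly 3 of one of [qnxb] (captured).
Matches: at [4:11] match 'rtsaqbx', group 1 = 'tsaqbx'; at [12:22] match 'vwlstsanbq', group 1 = 'tsanbq'; at [26:33] match 'ztsabbx', group 1 = 'tsabbx'.
One capturing group, so `findall` returns just the captured substring from each match — 3 in all.

['tsaqbx', 'tsanbq', 'tsabbx']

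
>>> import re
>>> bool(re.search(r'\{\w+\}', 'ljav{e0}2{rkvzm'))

`re.search` scans for the first position where the pattern succeeds.
The match spans [4:8] → '{e0}'.

True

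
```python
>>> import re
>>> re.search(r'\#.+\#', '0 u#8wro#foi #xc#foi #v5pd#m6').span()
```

`re.search` scans for the first position where the pattern succeeds.
The match spans [3:27] → '#8wro#foi #xc#foi #v5pd#'.

(3, 27)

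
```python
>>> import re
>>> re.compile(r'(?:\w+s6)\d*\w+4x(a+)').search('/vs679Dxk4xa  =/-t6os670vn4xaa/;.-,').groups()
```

('a',)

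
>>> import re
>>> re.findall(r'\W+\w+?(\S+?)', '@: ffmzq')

This matches one or more of a non-word character; then one or more of a word character (lazy); then one or more of a non-whitespace character (lazy) (captured).
Because the quantifier is non-greedy, it stops expanding at the earliest point where the rest of the pattern can succeed.
Walking the string: at [0:5] match '@: ff', group 1 = 'f'.
Because there's exactly one group, `findall` drops the full match and keeps group 1 from the one hit.

['f']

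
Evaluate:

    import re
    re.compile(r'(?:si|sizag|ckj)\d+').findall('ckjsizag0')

['sizag0']

Matches: at [3:9] → 'sizag0'.
`findall` yields the raw match text (1 of them) because the pattern has no groups.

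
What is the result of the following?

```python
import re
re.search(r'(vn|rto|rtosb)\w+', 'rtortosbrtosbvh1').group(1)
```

'rto'

The match spans [0:16] → 'rtortosbrtosbvh1'.
Captured: group 1 = 'rto'.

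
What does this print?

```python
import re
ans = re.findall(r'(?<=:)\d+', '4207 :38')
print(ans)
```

['38']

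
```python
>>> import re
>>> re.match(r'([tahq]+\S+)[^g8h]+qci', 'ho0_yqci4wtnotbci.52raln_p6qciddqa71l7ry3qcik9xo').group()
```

'ho0_yqci4wtnotbci.52raln_p6qciddqa71l7ry3qci'

The pattern matches one or more of one of [tahq], then one or more of a non-whitespace character (captured); then one or more of any character except [g8h], then the literal 'qci'.
With `match`, the pattern is implicitly anchored at the beginning.
The match spans [0:44] → 'ho0_yqci4wtnotbci.52raln_p6qciddqa71l7ry3qci'.
Captured: group 1 = 'ho0_yqci4wtnotbci.52raln_p6qciddqa71l7ry'.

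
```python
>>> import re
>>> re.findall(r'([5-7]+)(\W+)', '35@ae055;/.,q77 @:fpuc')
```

[('5', '@'), ('55', ';/.,'), ('77', ' @:')]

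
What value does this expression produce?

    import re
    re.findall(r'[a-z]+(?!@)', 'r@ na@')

The negative lookahead/lookbehind blocks any match where the forbidden context is present.
Walking the string: at [3:4] → 'n'.
No capturing groups, so `findall` returns the 1 full match string.

['n']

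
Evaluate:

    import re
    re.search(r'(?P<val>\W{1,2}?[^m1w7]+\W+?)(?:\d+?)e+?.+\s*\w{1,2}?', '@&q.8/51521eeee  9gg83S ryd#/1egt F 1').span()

(0, 37)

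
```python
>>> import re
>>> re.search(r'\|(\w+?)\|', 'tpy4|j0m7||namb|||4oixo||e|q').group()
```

'|j0m7|'

`search` walks the string left to right and returns the first match it finds.
The match spans [4:10] → '|j0m7|'.
Captured: group 1 = 'j0m7'.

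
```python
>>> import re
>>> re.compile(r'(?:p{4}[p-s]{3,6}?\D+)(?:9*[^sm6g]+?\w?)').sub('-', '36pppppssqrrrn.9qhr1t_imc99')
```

'36-r1t_imc99'

With the lazy modifier that quantifier settles for the fewest repetitions that let the rest of the pattern succeed (the atoms after it are unaffected and can still be greedy).
`sub` substitutes '-' at each match site.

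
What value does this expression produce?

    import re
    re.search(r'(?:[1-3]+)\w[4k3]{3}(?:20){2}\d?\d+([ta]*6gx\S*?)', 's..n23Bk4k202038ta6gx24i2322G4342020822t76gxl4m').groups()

Pattern: one or more of a character in [1-3] (non-capturing group); then a word character, then exactly 3 of one of [4k3], then the literal '20' repeated 2 times; then optionally a digit, then one or more of a digit; then zero or more of one of [ta], then the literal '6gx', then zero or more of a non-whitespace character (lazy) (captured).
Because the quantifier is non-greedy, it stops expanding at the earliest point where the rest of the pattern can succeed.
`re.search` scans for the first position where the pattern succeeds.
The match spans [4:21] → '23Bk4k202038ta6gx'.
Captured: group 1 = 'ta6gx'.

('ta6gx',)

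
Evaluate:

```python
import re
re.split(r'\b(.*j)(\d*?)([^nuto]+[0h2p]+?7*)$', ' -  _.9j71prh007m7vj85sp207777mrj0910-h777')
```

[' -  ', '_.9j71prh007m7vj85sp207777mrj', '', '0910-h777', '']

This matches a word boundary (`\b`, zero-width); then zero or more of any character, then a literal 'j' (captured); then zero or more of a digit (lazy) (captured); then one or more of any character except [nuto], then one or more of one of [0h2p] (lazy), then zero or more of a literal '7' (captured); then anchored at the end.
Matches to split on: at [4:42] → '_.9j71prh007m7vj85sp207777mrj0910-h777'.
Because the pattern has a capturing group, `split` also inserts each captured text between the pieces.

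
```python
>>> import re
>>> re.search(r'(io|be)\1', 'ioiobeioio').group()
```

'ioio'

The backreference `\1` re-matches whatever the first group consumed, character for character.
`re.search` scans for the first position where the pattern succeeds.
The match spans [0:4] → 'ioio'.
Captured: group 1 = 'io'.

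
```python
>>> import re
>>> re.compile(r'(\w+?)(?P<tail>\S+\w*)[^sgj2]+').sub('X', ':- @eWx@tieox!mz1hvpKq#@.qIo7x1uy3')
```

Every occurrence is swapped for 'X'.

':- @X'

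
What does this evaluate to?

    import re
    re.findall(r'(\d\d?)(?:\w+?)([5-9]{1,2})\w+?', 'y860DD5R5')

[('86', '5')]

2 groups means the one result is a tuple of 2 captured strings — 1 here.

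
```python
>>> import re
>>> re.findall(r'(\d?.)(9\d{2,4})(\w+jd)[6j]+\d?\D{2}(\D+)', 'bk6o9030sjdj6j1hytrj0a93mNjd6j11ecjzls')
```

Pattern: optionally a digit, then any character (captured); then a literal '9', then 2 to 4 of a digit (captured); then one or more of a word character, then the literal 'jd' (captured); then one or more of one of [6j], then optionally a digit, then exactly 2 of a non-digit; then one or more of a non-digit (captured).
Multiple groups make `findall` return tuples — one 4-tuple for the one match.

[('6o', '9030', 'sjd', 'trj')]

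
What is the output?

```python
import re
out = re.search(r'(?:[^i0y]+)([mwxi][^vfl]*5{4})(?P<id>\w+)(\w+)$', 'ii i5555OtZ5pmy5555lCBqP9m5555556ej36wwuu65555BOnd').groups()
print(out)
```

('i5555OtZ5pmy5555', 'lCBqP9m5555556ej36wwuu65555BOn', 'd')

Pattern: one or more of any character except [i0y] (non-capturing group); then one of [mwxi], then zero or more of any character except [vfl], then exactly 4 of the literal '5' (captured); then one or more of a word character (captured as 'id'); then one or more of a word character (captured); then anchored at the end.
`re.search` scans for the first position where the pattern succeeds.
The match spans [2:50] → ' i5555OtZ5pmy5555lCBqP9m5555556ej36wwuu65555BOnd'.
Captured: group 1 = 'i5555OtZ5pmy5555', group 2 = 'lCBqP9m5555556ej36wwuu65555BOn', group 3 = 'd'.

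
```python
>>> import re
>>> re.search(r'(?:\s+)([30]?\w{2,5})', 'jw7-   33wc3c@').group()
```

The match spans [4:13] → '   33wc3c'.

'   33wc3c'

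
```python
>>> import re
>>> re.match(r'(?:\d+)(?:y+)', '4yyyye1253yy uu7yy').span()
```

(0, 5)

The pattern matches one or more of a digit (non-capturing group); then one or more of a literal 'y' (non-capturing group).
With `match`, the pattern is implicitly anchored at the beginning.
The match spans [0:5] → '4yyyy'.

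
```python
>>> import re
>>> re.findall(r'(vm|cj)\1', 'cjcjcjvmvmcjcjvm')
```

['cj', 'vm', 'cj']

The backreference `\1` re-matches whatever the first group consumed, character for character.
Scanning left to right: at [0:4] match 'cjcj', group 1 = 'cj'; at [6:10] match 'vmvm', group 1 = 'vm'; at [10:14] match 'cjcj', group 1 = 'cj'.
Because there's exactly one group, `findall` drops the full match and keeps group 1 from each hit.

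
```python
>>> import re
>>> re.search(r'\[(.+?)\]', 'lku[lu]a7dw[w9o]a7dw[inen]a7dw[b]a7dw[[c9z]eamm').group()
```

'[lu]'

A non-greedy quantifier consumes as few characters as it can — just enough that the remainder of the pattern still matches from where it stops; whatever follows it matches normally.
Unlike `match`, `search` isn't anchored — it looks for the pattern anywhere in the string.
The match spans [3:7] → '[lu]'.
Captured: group 1 = 'lu'.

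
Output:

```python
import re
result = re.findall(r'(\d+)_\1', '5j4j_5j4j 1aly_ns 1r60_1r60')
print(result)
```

[]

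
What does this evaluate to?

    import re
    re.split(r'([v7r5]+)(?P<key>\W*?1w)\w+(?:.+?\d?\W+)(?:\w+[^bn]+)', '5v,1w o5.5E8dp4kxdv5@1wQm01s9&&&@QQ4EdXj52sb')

['5v,1w o5.5E8dp4kxd', 'v5', '@1w', 'b']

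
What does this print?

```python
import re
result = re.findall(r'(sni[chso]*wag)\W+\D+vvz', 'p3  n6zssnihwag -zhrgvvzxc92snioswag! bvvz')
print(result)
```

With a single group, `findall` returns only what that group captured — 2 items.

['snihwag', 'snioswag']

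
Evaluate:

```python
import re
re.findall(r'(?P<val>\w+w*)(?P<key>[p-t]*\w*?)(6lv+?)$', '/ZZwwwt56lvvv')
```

The pattern matches one or more of a word character, then zero or more of the literal 'w' (captured as 'val'); then zero or more of a character in [p-t], then zero or more of a word character (lazy) (captured as 'key'); then the literal '6l', then one or more of the literal 'v' (lazy) (captured); then anchored at the end.
With 3 capturing groups, `findall` returns a 3-tuple per match.

[('ZZwwwt5', '', '6lvvv')]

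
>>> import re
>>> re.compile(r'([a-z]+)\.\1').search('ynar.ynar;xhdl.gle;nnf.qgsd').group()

'ynar.ynar'

`\1` is not a pattern — it's the concrete string captured by group 1, re-applied verbatim.
`search` walks the string left to right and returns the first match it finds.
The match spans [0:9] → 'ynar.ynar'.
Captured: group 1 = 'ynar'.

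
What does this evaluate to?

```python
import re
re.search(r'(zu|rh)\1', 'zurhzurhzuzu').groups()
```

('zu',)

After group 1 captures some text, `\1` only succeeds where that same text appears again.
`re.search` scans for the first position where the pattern succeeds.
The match spans [8:12] → 'zuzu'.
Captured: group 1 = 'zu'.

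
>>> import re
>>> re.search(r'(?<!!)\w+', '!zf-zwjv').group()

A negative assertion filters positions out without eating any characters.
`re.search` scans for the first position where the pattern succeeds.
The match spans [2:3] → 'f'.

'f'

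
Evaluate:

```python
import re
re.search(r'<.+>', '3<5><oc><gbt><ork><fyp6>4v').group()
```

`search` walks the string left to right and returns the first match it finds.
The match spans [1:24] → '<5><oc><gbt><ork><fyp6>'.

'<5><oc><gbt><ork><fyp6>'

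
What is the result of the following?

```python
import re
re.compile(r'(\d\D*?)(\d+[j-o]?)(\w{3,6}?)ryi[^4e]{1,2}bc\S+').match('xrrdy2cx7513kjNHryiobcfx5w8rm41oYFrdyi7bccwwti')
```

None

Pattern: a digit, then zero or more of a non-digit (lazy) (captured); then one or more of a digit, then optionally a character in [j-o] (captured); then 3 to 6 of a word character (lazy) (captured); then the literal 'ryi', then 1 to 2 of any character except [4e], then the literal 'bc'; then one or more of a non-whitespace character.
With `match`, the pattern is implicitly anchored at the beginning.
Here the string doesn't start with a match, so the call returns None.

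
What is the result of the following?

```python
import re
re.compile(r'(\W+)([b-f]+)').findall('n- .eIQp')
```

[('- .', 'e')]

Pattern: one or more of a non-word character (captured); then one or more of a character in [b-f] (captured).
Scanning left to right: at [1:5] match '- .e', groups = ('- .', 'e').
`findall` packs the 2 group values into a tuple for every match.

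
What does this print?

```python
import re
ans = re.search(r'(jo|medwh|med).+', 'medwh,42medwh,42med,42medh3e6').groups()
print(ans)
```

Alternation tries branches left to right and keeps the first one that lets the overall match succeed at that position.
`re.search` scans for the first position where the pattern succeeds.
The match spans [0:29] → 'medwh,42medwh,42med,42medh3e6'.
Captured: group 1 = 'medwh'.

('medwh',)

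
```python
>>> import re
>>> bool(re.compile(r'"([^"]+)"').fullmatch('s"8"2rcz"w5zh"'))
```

False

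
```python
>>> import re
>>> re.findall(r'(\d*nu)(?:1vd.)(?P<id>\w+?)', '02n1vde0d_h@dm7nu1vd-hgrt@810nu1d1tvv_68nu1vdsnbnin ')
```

With the lazy modifier that quantifier settles for the fewest repetitions that let the rest of the pattern succeed (the atoms after it are unaffected and can still be greedy).
Multiple groups make `findall` return tuples — one 2-tuple for each match.

[('7nu', 'h'), ('68nu', 'n')]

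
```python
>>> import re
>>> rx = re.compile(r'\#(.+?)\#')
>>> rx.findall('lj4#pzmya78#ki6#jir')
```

['pzmya78']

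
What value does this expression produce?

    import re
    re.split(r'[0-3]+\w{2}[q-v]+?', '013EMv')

This matches one or more of a character in [0-3], then exactly 2 of a word character; then one or more of a character in [q-v] (lazy).
Matches to split on: at [0:6] → '013EMv'.
The string is cut at each match, leaving 2 pieces.

['', '']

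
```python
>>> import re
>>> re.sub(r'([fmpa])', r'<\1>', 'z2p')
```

'z2<p>'

Pattern: one of [fmpa] (captured).
Matches: at [2:3] → 'p'.
`\1` in the replacement pulls in group 1's text for each match.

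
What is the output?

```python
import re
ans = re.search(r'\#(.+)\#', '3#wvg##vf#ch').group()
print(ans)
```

The match spans [1:10] → '#wvg##vf#'.

#wvg##vf#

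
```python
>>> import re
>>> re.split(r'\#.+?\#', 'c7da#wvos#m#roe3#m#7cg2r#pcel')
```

['c7da', 'm', 'm', 'pcel']

A non-greedy quantifier consumes as few characters as it can — just enough that the remainder of the pattern still matches from where it stops; whatever follows it matches normally.
`split` removes every match and returns the 4 fragments in between.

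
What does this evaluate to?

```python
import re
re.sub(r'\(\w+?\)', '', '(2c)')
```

Each match is replaced by ''.

''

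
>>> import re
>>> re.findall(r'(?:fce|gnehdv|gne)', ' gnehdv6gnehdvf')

['gnehdv', 'gnehdv']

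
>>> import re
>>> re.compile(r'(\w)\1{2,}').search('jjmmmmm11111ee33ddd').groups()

The match spans [2:7] → 'mmmmm'.
Captured: group 1 = 'm'.

('m',)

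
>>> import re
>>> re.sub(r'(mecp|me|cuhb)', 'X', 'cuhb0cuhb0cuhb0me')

`sub` substitutes 'X' at each match site.

'X0X0X0X'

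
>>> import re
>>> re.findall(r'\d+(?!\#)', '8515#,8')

['851', '8']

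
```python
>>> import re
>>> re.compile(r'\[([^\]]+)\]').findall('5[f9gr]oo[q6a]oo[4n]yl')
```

['f9gr', 'q6a', '4n']

With a single group, `findall` returns only what that group captured — 3 items.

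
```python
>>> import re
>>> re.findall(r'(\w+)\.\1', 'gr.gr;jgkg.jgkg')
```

['gr', 'jgkg']

`\1` has to match the exact text group 1 already captured.
Because there's exactly one group, `findall` drops the full match and keeps group 1 from each hit.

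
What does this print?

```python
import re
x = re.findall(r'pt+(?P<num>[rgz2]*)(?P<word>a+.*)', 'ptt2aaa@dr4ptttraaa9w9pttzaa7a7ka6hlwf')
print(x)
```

This matches the literal 'p', then one or more of the literal 't'; then zero or more of one of [rgz2] (captured as 'num'); then one or more of the literal 'a', then zero or more of any character (captured as 'word').
Matches: at [0:38] match 'ptt2aaa@dr4ptttraaa9w9pttzaa7a7ka6hlwf', groups = ('2', 'aaa@dr4ptttraaa9w9pttzaa7a7ka6hlwf').
2 groups means the one result is a tuple of 2 captured strings — 1 here.

[('2', 'aaa@dr4ptttraaa9w9pttzaa7a7ka6hlwf')]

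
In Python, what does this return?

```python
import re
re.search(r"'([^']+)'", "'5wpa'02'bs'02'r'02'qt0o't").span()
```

`re.search` scans for the first position where the pattern succeeds.
The match spans [0:6] → "'5wpa'".
Captured: group 1 = '5wpa'.

(0, 6)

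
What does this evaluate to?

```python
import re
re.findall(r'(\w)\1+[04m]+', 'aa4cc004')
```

`\1` is not a pattern — it's the concrete string captured by group 1, re-applied verbatim.
With a single group, `findall` returns only what that group captured — 2 items.

['a', 'c']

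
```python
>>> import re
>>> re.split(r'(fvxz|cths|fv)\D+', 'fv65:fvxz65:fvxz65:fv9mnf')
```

['fv65:', 'fv', '65:', 'fv', '65:fv9mnf']

Matches to split on: at [5:9] → 'fvxz'; at [12:16] → 'fvxz'.
The group in the pattern means `split` returns the separators' captures alongside the pieces.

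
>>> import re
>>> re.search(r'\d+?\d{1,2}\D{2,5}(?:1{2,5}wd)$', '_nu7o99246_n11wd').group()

'99246_n11wd'

Pattern: one or more of a digit (lazy); then 1 to 2 of a digit, then 2 to 5 of a non-digit; then 2 to 5 of a literal '1', then the literal 'wd' (non-capturing group); then anchored at the end.
`re.search` scans for the first position where the pattern succeeds.
The match spans [5:16] → '99246_n11wd'.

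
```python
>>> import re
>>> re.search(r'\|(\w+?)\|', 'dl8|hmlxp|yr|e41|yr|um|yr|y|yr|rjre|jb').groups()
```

The match spans [3:10] → '|hmlxp|'.
Captured: group 1 = 'hmlxp'.

('hmlxp',)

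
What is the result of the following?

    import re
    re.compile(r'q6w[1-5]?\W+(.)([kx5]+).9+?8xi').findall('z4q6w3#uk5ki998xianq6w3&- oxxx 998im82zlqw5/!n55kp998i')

[('u', 'k5k')]

The pattern matches the literal 'q6w', then optionally a character in [1-5], then one or more of a non-word character; then any character (captured); then one or more of one of [kx5] (captured); then any character, then one or more of the literal '9' (lazy), then the literal '8xi'.
Multiple groups make `findall` return tuples — one 2-tuple for the one match.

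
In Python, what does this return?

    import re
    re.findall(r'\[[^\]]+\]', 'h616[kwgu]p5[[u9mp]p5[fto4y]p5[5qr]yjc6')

['[kwgu]', '[[u9mp]', '[fto4y]', '[5qr]']

`findall` yields the raw match text (4 of them) because the pattern has no groups.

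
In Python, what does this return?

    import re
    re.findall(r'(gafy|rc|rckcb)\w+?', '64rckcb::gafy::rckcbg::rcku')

Alternation tries branches left to right and keeps the first one that lets the overall match succeed at that position.
One capturing group, so `findall` returns just the captured substring from each match — 3 in all.

['rc', 'rc', 'rc']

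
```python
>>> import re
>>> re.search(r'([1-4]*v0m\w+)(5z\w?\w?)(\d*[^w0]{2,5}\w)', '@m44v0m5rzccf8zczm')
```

The pattern matches zero or more of a character in [1-4], then the literal 'v0m', then one or more of a word character (captured); then the literal '5z', then optionally a word character, then optionally a word character (captured); then zero or more of a digit, then 2 to 5 of any character except [w0], then a word character (captured).
Here nothing in the string fits, so the call returns None.

None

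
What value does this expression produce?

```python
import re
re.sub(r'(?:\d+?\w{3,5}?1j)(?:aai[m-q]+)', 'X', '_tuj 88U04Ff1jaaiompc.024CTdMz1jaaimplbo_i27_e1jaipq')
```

'_tuj Xc.Xlbo_i27_e1jaipq'

Pattern: one or more of a digit (lazy), then 3 to 5 of a word character (lazy), then the literal '1j' (non-capturing group); then the literal 'aai', then one or more of a character in [m-q] (non-capturing group).
Matches: at [5:20] → '88U04Ff1jaaiomp'; at [22:37] → '024CTdMz1jaaimp'.
Every occurrence is swapped for 'X'.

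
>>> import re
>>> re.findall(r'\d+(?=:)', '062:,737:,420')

['062', '737']

The `(?=…)`/`(?<=…)` assertion just peeks at neighbouring text; it doesn't advance the match position.
Matches: at [0:3] → '062'; at [5:8] → '737'.
No capturing groups, so `findall` returns the 2 full match strings.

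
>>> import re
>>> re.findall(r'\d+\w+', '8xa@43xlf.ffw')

['8xa', '43xlf']

The pattern matches one or more of a digit; then one or more of a word character.
Scanning left to right: at [0:3] → '8xa'; at [4:9] → '43xlf'.
No capturing groups, so `findall` returns the 2 full match strings.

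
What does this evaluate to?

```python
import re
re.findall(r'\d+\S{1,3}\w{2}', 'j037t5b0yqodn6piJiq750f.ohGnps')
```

['037t5b0y', '6piJiq', '750f.ohG']

With no groups in the pattern, `findall` gives back each whole match — 3 here.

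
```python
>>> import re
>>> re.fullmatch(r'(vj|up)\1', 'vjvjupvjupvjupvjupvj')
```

A backreference is literal: `\1` must see the identical characters the first group matched.
For `fullmatch`, every character of the input must be accounted for by the pattern.
Here the pattern can't cover the whole string, so the call returns None.

None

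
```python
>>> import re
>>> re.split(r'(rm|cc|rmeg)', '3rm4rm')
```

`re.split` interleaves the captured-group text with the surrounding fragments.

['3', 'rm', '4', 'rm', '']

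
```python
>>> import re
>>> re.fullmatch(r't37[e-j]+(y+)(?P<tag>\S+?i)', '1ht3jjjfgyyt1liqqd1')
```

None

`re.fullmatch` requires the pattern to consume the entire string.
Here the pattern can't cover the whole string, so the call returns None.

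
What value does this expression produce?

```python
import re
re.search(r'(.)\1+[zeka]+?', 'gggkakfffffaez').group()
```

'gggk'

`\1` has to match the exact text group 1 already captured.
`re.search` scans for the first position where the pattern succeeds.
The match spans [0:4] → 'gggk'.
Captured: group 1 = 'g'.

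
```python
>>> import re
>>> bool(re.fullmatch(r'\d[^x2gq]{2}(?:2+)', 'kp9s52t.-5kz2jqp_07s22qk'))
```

False

The pattern matches a digit, then exactly 2 of any character except [x2gq]; then one or more of a literal '2' (non-capturing group).
`fullmatch` succeeds only if the pattern covers the string from start to end.
Here the string isn't matched end-to-end, so the call returns None, and `bool(None)` is False.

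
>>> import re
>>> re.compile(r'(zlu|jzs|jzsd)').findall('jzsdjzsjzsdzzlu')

Alternation isn't longest-match — the leftmost alternative that fits at this position is chosen.
Walking the string: at [0:3] match 'jzs', group 1 = 'jzs'; at [4:7] match 'jzs', group 1 = 'jzs'; at [7:10] match 'jzs', group 1 = 'jzs'; at [12:15] match 'zlu', group 1 = 'zlu'.
One capturing group, so `findall` returns just the captured substring from each match — 4 in all.

['jzs', 'jzs', 'jzs', 'zlu']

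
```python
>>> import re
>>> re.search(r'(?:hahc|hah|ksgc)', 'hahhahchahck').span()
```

(0, 3)

The match spans [0:3] → 'hah'.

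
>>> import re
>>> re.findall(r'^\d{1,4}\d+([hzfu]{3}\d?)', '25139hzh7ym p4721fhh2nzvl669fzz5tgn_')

['hzh7']

One capturing group, so `findall` returns just the captured substring from the one match — 1 in all.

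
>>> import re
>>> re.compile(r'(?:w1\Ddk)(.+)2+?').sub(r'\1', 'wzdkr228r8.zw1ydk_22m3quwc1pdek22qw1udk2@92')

'wzdkr228r8.z_22m3quwc1pdek22qw1udk2@9'

The pattern matches the literal 'w1', then a non-digit, then the literal 'dk' (non-capturing group); then one or more of any character (captured); then one or more of a literal '2' (lazy).
Matches: at [12:43] → 'w1ydk_22m3quwc1pdek22qw1udk2@92'.
`\1` in the replacement pulls in group 1's text for each match.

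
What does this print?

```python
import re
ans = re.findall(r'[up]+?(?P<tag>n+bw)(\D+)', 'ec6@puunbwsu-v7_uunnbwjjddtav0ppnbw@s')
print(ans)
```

[('nbw', 'su-v'), ('nnbw', 'jjddtav'), ('nbw', '@s')]

2 groups means each result is a tuple of 2 captured strings — 3 here.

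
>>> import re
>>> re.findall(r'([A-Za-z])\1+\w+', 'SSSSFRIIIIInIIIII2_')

The backreference `\1` re-matches whatever the first group consumed, character for character.
Walking the string: at [0:19] match 'SSSSFRIIIIInIIIII2_', group 1 = 'S'.
One capturing group, so `findall` returns just the captured substring from the one match — 1 in all.

['S']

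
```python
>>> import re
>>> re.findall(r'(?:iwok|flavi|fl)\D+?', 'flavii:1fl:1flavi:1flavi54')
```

['flavii', 'fl:', 'flavi:', 'fla']

The regex engine tests alternatives in the order written; an earlier branch that matches wins even if a later one would match more.
Walking the string: at [0:6] → 'flavii'; at [8:11] → 'fl:'; at [12:18] → 'flavi:'; at [19:22] → 'fla'.
With no groups in the pattern, `findall` gives back each whole match — 4 here.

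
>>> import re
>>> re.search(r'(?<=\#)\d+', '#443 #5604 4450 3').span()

(1, 4)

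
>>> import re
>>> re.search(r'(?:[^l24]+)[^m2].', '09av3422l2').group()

'09av342'

The pattern matches one or more of any character except [l24] (non-capturing group); then any character except [m2], then any character.
The match spans [0:7] → '09av342'.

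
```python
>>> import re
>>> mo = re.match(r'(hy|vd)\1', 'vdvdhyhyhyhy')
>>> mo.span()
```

(0, 4)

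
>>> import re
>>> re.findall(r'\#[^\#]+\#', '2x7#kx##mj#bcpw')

['#kx#', '#mj#']

Since nothing is captured, `findall` lists the 2 matched substrings directly.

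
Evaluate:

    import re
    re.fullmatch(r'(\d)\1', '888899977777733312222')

None

A backreference is literal: `\1` must see the identical characters the first group matched.
`re.fullmatch` is like wrapping the pattern in `^…$` (in single-line mode).
Here there's no way to consume every character, so the call returns None.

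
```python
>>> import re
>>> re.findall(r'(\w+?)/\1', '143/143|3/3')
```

['143', '3']

A backreference is literal: `\1` must see the identical characters the first group matched.
Walking the string: at [0:7] match '143/143', group 1 = '143'; at [8:11] match '3/3', group 1 = '3'.
One capturing group, so `findall` returns just the captured substring from each match — 2 in all.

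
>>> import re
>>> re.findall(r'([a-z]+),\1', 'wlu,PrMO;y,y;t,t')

['y', 't']

The backreference `\1` re-matches whatever the first group consumed, character for character.
Walking the string: at [9:12] match 'y,y', group 1 = 'y'; at [13:16] match 't,t', group 1 = 't'.
One capturing group, so `findall` returns just the captured substring from each match — 2 in all.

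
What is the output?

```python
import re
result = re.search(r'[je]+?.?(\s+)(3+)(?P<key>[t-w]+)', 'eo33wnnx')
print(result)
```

None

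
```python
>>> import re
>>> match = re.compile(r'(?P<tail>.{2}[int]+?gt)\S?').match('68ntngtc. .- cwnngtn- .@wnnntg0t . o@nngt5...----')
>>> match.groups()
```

('68ntngt',)

The match spans [0:8] → '68ntngtc'.
Captured: group 1 = '68ntngt'.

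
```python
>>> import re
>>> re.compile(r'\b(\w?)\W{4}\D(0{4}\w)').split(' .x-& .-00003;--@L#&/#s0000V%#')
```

With a capturing group present, the delimiter's captured portion is kept in the result list.

[' .', 'x', '00003', ';--@', 'L', '0000V', '%#']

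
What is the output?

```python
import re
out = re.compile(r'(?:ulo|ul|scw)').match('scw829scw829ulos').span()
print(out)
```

(0, 3)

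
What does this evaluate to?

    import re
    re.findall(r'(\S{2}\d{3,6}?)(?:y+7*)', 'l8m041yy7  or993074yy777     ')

['8m041', 'or993074']

The pattern matches exactly 2 of a non-whitespace character, then 3 to 6 of a digit (lazy) (captured); then one or more of a literal 'y', then zero or more of the literal '7' (non-capturing group).
With a single group, `findall` returns only what that group captured — 2 items.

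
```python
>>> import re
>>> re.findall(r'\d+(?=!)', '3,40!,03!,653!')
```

Lookahead/lookbehind check context without consuming it, so the matched span excludes the asserted characters.
Scanning left to right: at [2:4] → '40'; at [6:8] → '03'; at [10:13] → '653'.
With no groups in the pattern, `findall` gives back each whole match — 3 here.

['40', '03', '653']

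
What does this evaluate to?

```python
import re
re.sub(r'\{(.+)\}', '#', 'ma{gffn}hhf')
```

Each match is replaced by '#'.

'ma#hhf'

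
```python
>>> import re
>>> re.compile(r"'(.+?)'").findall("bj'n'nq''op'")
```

['n', "'op"]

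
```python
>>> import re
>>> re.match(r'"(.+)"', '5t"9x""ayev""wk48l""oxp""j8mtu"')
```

With `match`, the pattern is implicitly anchored at the beginning.
Here the string doesn't start with a match, so the call returns None.

None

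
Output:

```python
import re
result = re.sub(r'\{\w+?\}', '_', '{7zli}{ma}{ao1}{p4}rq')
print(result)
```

____rq

Matches: at [0:6] → '{7zli}'; at [6:10] → '{ma}'; at [10:15] → '{ao1}'; at [15:19] → '{p4}'.
Each match is replaced by '_'.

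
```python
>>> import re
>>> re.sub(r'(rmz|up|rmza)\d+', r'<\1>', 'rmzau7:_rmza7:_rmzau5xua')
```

'rmzau7:_<rmza>:_rmzau5xua'

Matches: at [8:13] → 'rmza7'.
Each match is replaced using the text its own group 1 captured.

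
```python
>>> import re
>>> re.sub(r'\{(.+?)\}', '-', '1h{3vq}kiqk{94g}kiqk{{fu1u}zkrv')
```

With the lazy modifier that quantifier settles for the fewest repetitions that let the rest of the pattern succeed (the atoms after it are unaffected and can still be greedy).
Matches: at [2:7] → '{3vq}'; at [11:16] → '{94g}'; at [20:27] → '{{fu1u}'.
Every occurrence is swapped for '-'.

'1h-kiqk-kiqk-zkrv'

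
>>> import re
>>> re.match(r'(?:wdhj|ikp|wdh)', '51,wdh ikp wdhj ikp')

None

With `match`, the pattern is implicitly anchored at the beginning.
Here position 0 doesn't satisfy it, so the call returns None.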